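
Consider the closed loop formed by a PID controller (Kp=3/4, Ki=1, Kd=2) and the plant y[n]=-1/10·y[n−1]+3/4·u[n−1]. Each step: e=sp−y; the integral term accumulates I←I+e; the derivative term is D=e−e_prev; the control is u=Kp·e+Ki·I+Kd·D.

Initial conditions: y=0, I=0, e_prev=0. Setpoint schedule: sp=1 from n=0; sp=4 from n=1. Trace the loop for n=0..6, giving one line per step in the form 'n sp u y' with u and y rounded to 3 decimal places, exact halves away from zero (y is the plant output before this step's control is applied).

0 1 3.750 0.000
1 4 3.453 2.813
2 4 6.155 2.309
3 4 -0.950 4.386
4 4 23.581 -1.151
5 4 -53.410 17.801
6 4 194.335 -41.837

(exact arithmetic carried between steps; '≈' marks a value shown rounded to 6 d.p. or computed from one; I and e_prev carry over from the previous line; the table rounds u and y to 3 d.p., halves away from zero)
n=0: y=0, sp=1, e=sp−y=1; I=1, D=e−e_prev=1; u=3/4·1+1·1+2·1=3.75; next y=-1/10·0+3/4·3.75=2.8125
n=1: y=2.8125, sp=4, e=sp−y=1.1875; I=2.1875, D=e−e_prev=0.1875; u=3/4·1.1875+1·2.1875+2·0.1875=3.453125; next y=-1/10·2.8125+3/4·3.453125≈2.308594
n=2: y≈2.308594, sp=4, e=sp−y≈1.691406; I≈3.878906, D=e−e_prev≈0.503906; u=3/4·1.691406+1·3.878906+2·0.503906≈6.155273; next y=-1/10·2.308594+3/4·6.155273≈4.385596
n=3: y≈4.385596, sp=4, e=sp−y≈-0.385596; I≈3.493311, D=e−e_prev≈-2.077002; u=3/4·(-0.385596)+1·3.493311+2·(-2.077002)≈-0.949890; next y=-1/10·4.385596+3/4·(-0.949890)≈-1.150977
n=4: y≈-1.150977, sp=4, e=sp−y≈5.150977; I≈8.644288, D=e−e_prev≈5.536573; u=3/4·5.150977+1·8.644288+2·5.536573≈23.580666; next y=-1/10·(-1.150977)+3/4·23.580666≈17.800597
n=5: y≈17.800597, sp=4, e=sp−y≈-13.800597; I≈-5.156310, D=e−e_prev≈-18.951575; u=3/4·(-13.800597)+1·(-5.156310)+2·(-18.951575)≈-53.409907; next y=-1/10·17.800597+3/4·(-53.409907)≈-41.837490
n=6: y≈-41.837490, sp=4, e=sp−y≈45.837490; I≈40.681180, D=e−e_prev≈59.638088; u=3/4·45.837490+1·40.681180+2·59.638088≈194.335473; next y=-1/10·(-41.837490)+3/4·194.335473≈149.935354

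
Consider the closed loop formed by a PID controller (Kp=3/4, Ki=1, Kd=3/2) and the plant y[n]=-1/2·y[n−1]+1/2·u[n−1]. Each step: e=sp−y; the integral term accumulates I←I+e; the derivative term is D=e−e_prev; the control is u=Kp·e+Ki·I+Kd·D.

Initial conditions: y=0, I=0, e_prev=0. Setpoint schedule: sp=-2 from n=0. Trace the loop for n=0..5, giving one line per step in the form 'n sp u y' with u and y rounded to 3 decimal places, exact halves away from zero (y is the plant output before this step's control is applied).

(exact arithmetic carried between steps; '≈' marks a value shown rounded to 6 d.p. or computed from one; I and e_prev carry over from the previous line; the table rounds u and y to 3 d.p., halves away from zero)
n=0: y=0, sp=-2, e=sp−y=-2; I=-2, D=e−e_prev=-2; u=3/4·(-2)+1·(-2)+3/2·(-2)=-6.5; next y=-1/2·0+1/2·(-6.5)=-3.25
n=1: y=-3.25, sp=-2, e=sp−y=1.25; I=-0.75, D=e−e_prev=3.25; u=3/4·1.25+1·(-0.75)+3/2·3.25=5.0625; next y=-1/2·(-3.25)+1/2·5.0625=4.15625
n=2: y=4.15625, sp=-2, e=sp−y=-6.15625; I=-6.90625, D=e−e_prev=-7.40625; u=3/4·(-6.15625)+1·(-6.90625)+3/2·(-7.40625)≈-22.632813; next y=-1/2·4.15625+1/2·(-22.632813)≈-13.394531
n=3: y≈-13.394531, sp=-2, e=sp−y≈11.394531; I≈4.488281, D=e−e_prev≈17.550781; u=3/4·11.394531+1·4.488281+3/2·17.550781≈39.360352; next y=-1/2·(-13.394531)+1/2·39.360352≈26.377441
n=4: y≈26.377441, sp=-2, e=sp−y≈-28.377441; I≈-23.889160, D=e−e_prev≈-39.771973; u=3/4·(-28.377441)+1·(-23.889160)+3/2·(-39.771973)≈-104.830200; next y=-1/2·26.377441+1/2·(-104.830200)≈-65.603821
n=5: y≈-65.603821, sp=-2, e=sp−y≈63.603821; I≈39.714661, D=e−e_prev≈91.981262; u=3/4·63.603821+1·39.714661+3/2·91.981262≈225.389420; next y=-1/2·(-65.603821)+1/2·225.389420≈145.496620

0 -2 -6.500 0.000
1 -2 5.063 -3.250
2 -2 -22.633 4.156
3 -2 39.360 -13.395
4 -2 -104.830 26.377
5 -2 225.389 -65.604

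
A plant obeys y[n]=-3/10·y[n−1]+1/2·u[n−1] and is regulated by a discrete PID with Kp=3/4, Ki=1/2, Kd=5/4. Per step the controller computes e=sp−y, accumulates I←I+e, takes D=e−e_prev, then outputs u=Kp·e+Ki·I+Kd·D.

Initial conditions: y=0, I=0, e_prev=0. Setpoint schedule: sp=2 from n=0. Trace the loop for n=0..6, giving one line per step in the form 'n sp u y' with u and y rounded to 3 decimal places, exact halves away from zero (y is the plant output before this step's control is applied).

(exact arithmetic carried between steps; '≈' marks a value shown rounded to 6 d.p. or computed from one; I and e_prev carry over from the previous line; the table rounds u and y to 3 d.p., halves away from zero)
n=0: y=0, sp=2, e=sp−y=2; I=2, D=e−e_prev=2; u=3/4·2+1/2·2+5/4·2=5; next y=-3/10·0+1/2·5=2.5
n=1: y=2.5, sp=2, e=sp−y=-0.5; I=1.5, D=e−e_prev=-2.5; u=3/4·(-0.5)+1/2·1.5+5/4·(-2.5)=-2.75; next y=-3/10·2.5+1/2·(-2.75)=-2.125
n=2: y=-2.125, sp=2, e=sp−y=4.125; I=5.625, D=e−e_prev=4.625; u=3/4·4.125+1/2·5.625+5/4·4.625=11.6875; next y=-3/10·(-2.125)+1/2·11.6875=6.48125
n=3: y=6.48125, sp=2, e=sp−y=-4.48125; I=1.14375, D=e−e_prev=-8.60625; u=3/4·(-4.48125)+1/2·1.14375+5/4·(-8.60625)=-13.546875; next y=-3/10·6.48125+1/2·(-13.546875)≈-8.717813
n=4: y≈-8.717813, sp=2, e=sp−y≈10.717813; I≈11.861563, D=e−e_prev≈15.199063; u=3/4·10.717813+1/2·11.861563+5/4·15.199063≈32.967969; next y=-3/10·(-8.717813)+1/2·32.967969≈19.099328
n=5: y≈19.099328, sp=2, e=sp−y≈-17.099328; I≈-5.237766, D=e−e_prev≈-27.817141; u=3/4·(-17.099328)+1/2·(-5.237766)+5/4·(-27.817141)≈-50.214805; next y=-3/10·19.099328+1/2·(-50.214805)≈-30.837201
n=6: y≈-30.837201, sp=2, e=sp−y≈32.837201; I≈27.599435, D=e−e_prev≈49.936529; u=3/4·32.837201+1/2·27.599435+5/4·49.936529≈100.848279; next y=-3/10·(-30.837201)+1/2·100.848279≈59.675300

0 2 5.000 0.000
1 2 -2.750 2.500
2 2 11.688 -2.125
3 2 -13.547 6.481
4 2 32.968 -8.718
5 2 -50.215 19.099
6 2 100.848 -30.837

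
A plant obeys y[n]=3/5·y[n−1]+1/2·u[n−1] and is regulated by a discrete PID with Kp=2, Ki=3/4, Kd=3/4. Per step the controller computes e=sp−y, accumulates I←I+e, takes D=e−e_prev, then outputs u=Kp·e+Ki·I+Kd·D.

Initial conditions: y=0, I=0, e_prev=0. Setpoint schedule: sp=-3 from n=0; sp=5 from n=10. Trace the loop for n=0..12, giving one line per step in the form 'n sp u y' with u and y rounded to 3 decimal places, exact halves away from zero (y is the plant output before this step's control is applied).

0 -3 -10.500 0.000
1 -3 7.875 -5.250
2 -3 -15.506 0.788
3 -3 14.420 -7.281
4 -3 -23.848 2.841
5 -3 25.075 -10.219
6 -3 -37.494 6.406
7 -3 42.503 -14.904
8 -3 -59.797 12.309
9 -3 71.008 -22.513
10 5 -68.256 21.997
11 5 96.622 -20.930
12 5 -114.516 35.753

(exact arithmetic carried between steps; '≈' marks a value shown rounded to 6 d.p. or computed from one; I and e_prev carry over from the previous line; the table rounds u and y to 3 d.p., halves away from zero)
n=0: y=0, sp=-3, e=sp−y=-3; I=-3, D=e−e_prev=-3; u=2·(-3)+3/4·(-3)+3/4·(-3)=-10.5; next y=3/5·0+1/2·(-10.5)=-5.25
n=1: y=-5.25, sp=-3, e=sp−y=2.25; I=-0.75, D=e−e_prev=5.25; u=2·2.25+3/4·(-0.75)+3/4·5.25=7.875; next y=3/5·(-5.25)+1/2·7.875=0.7875
n=2: y=0.7875, sp=-3, e=sp−y=-3.7875; I=-4.5375, D=e−e_prev=-6.0375; u=2·(-3.7875)+3/4·(-4.5375)+3/4·(-6.0375)=-15.50625; next y=3/5·0.7875+1/2·(-15.50625)=-7.280625
n=3: y=-7.280625, sp=-3, e=sp−y=4.280625; I=-0.256875, D=e−e_prev=8.068125; u=2·4.280625+3/4·(-0.256875)+3/4·8.068125≈14.419688; next y=3/5·(-7.280625)+1/2·14.419688≈2.841469
n=4: y≈2.841469, sp=-3, e=sp−y≈-5.841469; I≈-6.098344, D=e−e_prev≈-10.122094; u=2·(-5.841469)+3/4·(-6.098344)+3/4·(-10.122094)≈-23.848266; next y=3/5·2.841469+1/2·(-23.848266)≈-10.219252
n=5: y≈-10.219252, sp=-3, e=sp−y≈7.219252; I≈1.120908, D=e−e_prev≈13.060720; u=2·7.219252+3/4·1.120908+3/4·13.060720≈25.074724; next y=3/5·(-10.219252)+1/2·25.074724≈6.405811
n=6: y≈6.405811, sp=-3, e=sp−y≈-9.405811; I≈-8.284903, D=e−e_prev≈-16.625063; u=2·(-9.405811)+3/4·(-8.284903)+3/4·(-16.625063)≈-37.494097; next y=3/5·6.405811+1/2·(-37.494097)≈-14.903562
n=7: y≈-14.903562, sp=-3, e=sp−y≈11.903562; I≈3.618658, D=e−e_prev≈21.309373; u=2·11.903562+3/4·3.618658+3/4·21.309373≈42.503147; next y=3/5·(-14.903562)+1/2·42.503147≈12.309436
n=8: y≈12.309436, sp=-3, e=sp−y≈-15.309436; I≈-11.690778, D=e−e_prev≈-27.212998; u=2·(-15.309436)+3/4·(-11.690778)+3/4·(-27.212998)≈-59.796705; next y=3/5·12.309436+1/2·(-59.796705)≈-22.512691
n=9: y≈-22.512691, sp=-3, e=sp−y≈19.512691; I≈7.821913, D=e−e_prev≈34.822127; u=2·19.512691+3/4·7.821913+3/4·34.822127≈71.008411; next y=3/5·(-22.512691)+1/2·71.008411≈21.996591
n=10: y≈21.996591, sp=5, e=sp−y≈-16.996591; I≈-9.174679, D=e−e_prev≈-36.509282; u=2·(-16.996591)+3/4·(-9.174679)+3/4·(-36.509282)≈-68.256153; next y=3/5·21.996591+1/2·(-68.256153)≈-20.930122
n=11: y≈-20.930122, sp=5, e=sp−y≈25.930122; I≈16.755443, D=e−e_prev≈42.926713; u=2·25.930122+3/4·16.755443+3/4·42.926713≈96.621860; next y=3/5·(-20.930122)+1/2·96.621860≈35.752857
n=12: y≈35.752857, sp=5, e=sp−y≈-30.752857; I≈-13.997414, D=e−e_prev≈-56.682979; u=2·(-30.752857)+3/4·(-13.997414)+3/4·(-56.682979)≈-114.516009; next y=3/5·35.752857+1/2·(-114.516009)≈-35.806290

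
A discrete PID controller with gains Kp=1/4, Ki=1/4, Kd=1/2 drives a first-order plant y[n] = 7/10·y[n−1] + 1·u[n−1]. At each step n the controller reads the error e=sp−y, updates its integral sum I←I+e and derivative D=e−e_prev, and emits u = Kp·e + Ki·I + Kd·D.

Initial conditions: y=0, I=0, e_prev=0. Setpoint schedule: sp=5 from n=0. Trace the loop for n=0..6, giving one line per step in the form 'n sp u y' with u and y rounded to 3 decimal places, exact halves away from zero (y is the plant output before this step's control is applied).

0 5 5.000 0.000
1 5 -1.250 5.000
2 5 4.000 2.250
3 5 -0.013 5.575
4 5 3.191 3.890
5 5 0.602 5.914
6 5 2.558 4.742

(exact arithmetic carried between steps; '≈' marks a value shown rounded to 6 d.p. or computed from one; I and e_prev carry over from the previous line; the table rounds u and y to 3 d.p., halves away from zero)
n=0: y=0, sp=5, e=sp−y=5; I=5, D=e−e_prev=5; u=1/4·5+1/4·5+1/2·5=5; next y=7/10·0+1·5=5
n=1: y=5, sp=5, e=sp−y=0; I=5, D=e−e_prev=-5; u=1/4·0+1/4·5+1/2·(-5)=-1.25; next y=7/10·5+1·(-1.25)=2.25
n=2: y=2.25, sp=5, e=sp−y=2.75; I=7.75, D=e−e_prev=2.75; u=1/4·2.75+1/4·7.75+1/2·2.75=4; next y=7/10·2.25+1·4=5.575
n=3: y=5.575, sp=5, e=sp−y=-0.575; I=7.175, D=e−e_prev=-3.325; u=1/4·(-0.575)+1/4·7.175+1/2·(-3.325)=-0.0125; next y=7/10·5.575+1·(-0.0125)=3.89
n=4: y=3.89, sp=5, e=sp−y=1.11; I=8.285, D=e−e_prev=1.685; u=1/4·1.11+1/4·8.285+1/2·1.685=3.19125; next y=7/10·3.89+1·3.19125=5.91425
n=5: y=5.91425, sp=5, e=sp−y=-0.91425; I=7.37075, D=e−e_prev=-2.02425; u=1/4·(-0.91425)+1/4·7.37075+1/2·(-2.02425)=0.602; next y=7/10·5.91425+1·0.602=4.741975
n=6: y=4.741975, sp=5, e=sp−y=0.258025; I=7.628775, D=e−e_prev=1.172275; u=1/4·0.258025+1/4·7.628775+1/2·1.172275≈2.557838; next y=7/10·4.741975+1·2.557838≈5.87722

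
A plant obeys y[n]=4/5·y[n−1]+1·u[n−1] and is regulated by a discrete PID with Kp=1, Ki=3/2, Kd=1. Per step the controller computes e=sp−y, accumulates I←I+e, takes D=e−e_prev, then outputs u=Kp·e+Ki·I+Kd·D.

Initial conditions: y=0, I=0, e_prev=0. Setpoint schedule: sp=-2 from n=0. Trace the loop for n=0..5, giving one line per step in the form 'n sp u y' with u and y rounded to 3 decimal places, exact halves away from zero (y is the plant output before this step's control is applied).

(exact arithmetic carried between steps; '≈' marks a value shown rounded to 6 d.p. or computed from one; I and e_prev carry over from the previous line; the table rounds u and y to 3 d.p., halves away from zero)
n=0: y=0, sp=-2, e=sp−y=-2; I=-2, D=e−e_prev=-2; u=1·(-2)+3/2·(-2)+1·(-2)=-7; next y=4/5·0+1·(-7)=-7
n=1: y=-7, sp=-2, e=sp−y=5; I=3, D=e−e_prev=7; u=1·5+3/2·3+1·7=16.5; next y=4/5·(-7)+1·16.5=10.9
n=2: y=10.9, sp=-2, e=sp−y=-12.9; I=-9.9, D=e−e_prev=-17.9; u=1·(-12.9)+3/2·(-9.9)+1·(-17.9)=-45.65; next y=4/5·10.9+1·(-45.65)=-36.93
n=3: y=-36.93, sp=-2, e=sp−y=34.93; I=25.03, D=e−e_prev=47.83; u=1·34.93+3/2·25.03+1·47.83=120.305; next y=4/5·(-36.93)+1·120.305=90.761
n=4: y=90.761, sp=-2, e=sp−y=-92.761; I=-67.731, D=e−e_prev=-127.691; u=1·(-92.761)+3/2·(-67.731)+1·(-127.691)=-322.0485; next y=4/5·90.761+1·(-322.0485)=-249.4397
n=5: y=-249.4397, sp=-2, e=sp−y=247.4397; I=179.7087, D=e−e_prev=340.2007; u=1·247.4397+3/2·179.7087+1·340.2007=857.20345; next y=4/5·(-249.4397)+1·857.20345=657.65169

0 -2 -7.000 0.000
1 -2 16.500 -7.000
2 -2 -45.650 10.900
3 -2 120.305 -36.930
4 -2 -322.049 90.761
5 -2 857.203 -249.440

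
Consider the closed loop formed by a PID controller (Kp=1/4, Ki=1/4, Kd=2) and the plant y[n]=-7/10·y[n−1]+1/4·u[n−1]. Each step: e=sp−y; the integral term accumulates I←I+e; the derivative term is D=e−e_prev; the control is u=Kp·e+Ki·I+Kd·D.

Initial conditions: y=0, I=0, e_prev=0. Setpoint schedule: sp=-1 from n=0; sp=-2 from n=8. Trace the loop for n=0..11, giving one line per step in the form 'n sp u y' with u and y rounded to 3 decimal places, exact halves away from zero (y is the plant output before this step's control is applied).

0 -1 -2.500 0.000
1 -1 0.813 -0.625
2 -1 -3.695 0.641
3 -1 3.458 -1.372
4 -1 -8.468 1.825
5 -1 10.270 -3.395
6 -1 -20.417 4.944
7 -1 28.544 -8.565
8 -2 -53.321 13.131
9 -2 77.422 -22.522
10 -2 -132.863 35.121
11 -2 205.448 -57.800

(exact arithmetic carried between steps; '≈' marks a value shown rounded to 6 d.p. or computed from one; I and e_prev carry over from the previous line; the table rounds u and y to 3 d.p., halves away from zero)
n=0: y=0, sp=-1, e=sp−y=-1; I=-1, D=e−e_prev=-1; u=1/4·(-1)+1/4·(-1)+2·(-1)=-2.5; next y=-7/10·0+1/4·(-2.5)=-0.625
n=1: y=-0.625, sp=-1, e=sp−y=-0.375; I=-1.375, D=e−e_prev=0.625; u=1/4·(-0.375)+1/4·(-1.375)+2·0.625=0.8125; next y=-7/10·(-0.625)+1/4·0.8125=0.640625
n=2: y=0.640625, sp=-1, e=sp−y=-1.640625; I=-3.015625, D=e−e_prev=-1.265625; u=1/4·(-1.640625)+1/4·(-3.015625)+2·(-1.265625)≈-3.695313; next y=-7/10·0.640625+1/4·(-3.695313)≈-1.372266
n=3: y≈-1.372266, sp=-1, e=sp−y≈0.372266; I≈-2.643359, D=e−e_prev≈2.012891; u=1/4·0.372266+1/4·(-2.643359)+2·2.012891≈3.458008; next y=-7/10·(-1.372266)+1/4·3.458008≈1.825088
n=4: y≈1.825088, sp=-1, e=sp−y≈-2.825088; I≈-5.468447, D=e−e_prev≈-3.197354; u=1/4·(-2.825088)+1/4·(-5.468447)+2·(-3.197354)≈-8.468091; next y=-7/10·1.825088+1/4·(-8.468091)≈-3.394584
n=5: y≈-3.394584, sp=-1, e=sp−y≈2.394584; I≈-3.073863, D=e−e_prev≈5.219672; u=1/4·2.394584+1/4·(-3.073863)+2·5.219672≈10.269525; next y=-7/10·(-3.394584)+1/4·10.269525≈4.943590
n=6: y≈4.943590, sp=-1, e=sp−y≈-5.943590; I≈-9.017453, D=e−e_prev≈-8.338174; u=1/4·(-5.943590)+1/4·(-9.017453)+2·(-8.338174)≈-20.416609; next y=-7/10·4.943590+1/4·(-20.416609)≈-8.564665
n=7: y≈-8.564665, sp=-1, e=sp−y≈7.564665; I≈-1.452788, D=e−e_prev≈13.508256; u=1/4·7.564665+1/4·(-1.452788)+2·13.508256≈28.544480; next y=-7/10·(-8.564665)+1/4·28.544480≈13.131386
n=8: y≈13.131386, sp=-2, e=sp−y≈-15.131386; I≈-16.584174, D=e−e_prev≈-22.696051; u=1/4·(-15.131386)+1/4·(-16.584174)+2·(-22.696051)≈-53.320993; next y=-7/10·13.131386+1/4·(-53.320993)≈-22.522218
n=9: y≈-22.522218, sp=-2, e=sp−y≈20.522218; I≈3.938045, D=e−e_prev≈35.653604; u=1/4·20.522218+1/4·3.938045+2·35.653604≈77.422274; next y=-7/10·(-22.522218)+1/4·77.422274≈35.121121
n=10: y≈35.121121, sp=-2, e=sp−y≈-37.121121; I≈-33.183077, D=e−e_prev≈-57.643340; u=1/4·(-37.121121)+1/4·(-33.183077)+2·(-57.643340)≈-132.862729; next y=-7/10·35.121121+1/4·(-132.862729)≈-57.800467
n=11: y≈-57.800467, sp=-2, e=sp−y≈55.800467; I≈22.617390, D=e−e_prev≈92.921588; u=1/4·55.800467+1/4·22.617390+2·92.921588≈205.447641; next y=-7/10·(-57.800467)+1/4·205.447641≈91.822237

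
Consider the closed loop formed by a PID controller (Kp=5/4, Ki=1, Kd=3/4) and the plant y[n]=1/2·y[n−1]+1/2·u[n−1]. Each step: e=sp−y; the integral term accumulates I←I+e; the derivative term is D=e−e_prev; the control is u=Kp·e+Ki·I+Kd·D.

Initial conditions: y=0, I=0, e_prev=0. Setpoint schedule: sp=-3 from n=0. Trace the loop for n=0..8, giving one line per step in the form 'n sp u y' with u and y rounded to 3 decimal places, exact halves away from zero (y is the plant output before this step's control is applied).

(exact arithmetic carried between steps; '≈' marks a value shown rounded to 6 d.p. or computed from one; I and e_prev carry over from the previous line; the table rounds u and y to 3 d.p., halves away from zero)
n=0: y=0, sp=-3, e=sp−y=-3; I=-3, D=e−e_prev=-3; u=5/4·(-3)+1·(-3)+3/4·(-3)=-9; next y=1/2·0+1/2·(-9)=-4.5
n=1: y=-4.5, sp=-3, e=sp−y=1.5; I=-1.5, D=e−e_prev=4.5; u=5/4·1.5+1·(-1.5)+3/4·4.5=3.75; next y=1/2·(-4.5)+1/2·3.75=-0.375
n=2: y=-0.375, sp=-3, e=sp−y=-2.625; I=-4.125, D=e−e_prev=-4.125; u=5/4·(-2.625)+1·(-4.125)+3/4·(-4.125)=-10.5; next y=1/2·(-0.375)+1/2·(-10.5)=-5.4375
n=3: y=-5.4375, sp=-3, e=sp−y=2.4375; I=-1.6875, D=e−e_prev=5.0625; u=5/4·2.4375+1·(-1.6875)+3/4·5.0625=5.15625; next y=1/2·(-5.4375)+1/2·5.15625=-0.140625
n=4: y=-0.140625, sp=-3, e=sp−y=-2.859375; I=-4.546875, D=e−e_prev=-5.296875; u=5/4·(-2.859375)+1·(-4.546875)+3/4·(-5.296875)=-12.09375; next y=1/2·(-0.140625)+1/2·(-12.09375)≈-6.117188
n=5: y≈-6.117188, sp=-3, e=sp−y≈3.117188; I≈-1.429688, D=e−e_prev≈5.976563; u=5/4·3.117188+1·(-1.429688)+3/4·5.976563≈6.949219; next y=1/2·(-6.117188)+1/2·6.949219≈0.416016
n=6: y≈0.416016, sp=-3, e=sp−y≈-3.416016; I≈-4.845703, D=e−e_prev≈-6.533203; u=5/4·(-3.416016)+1·(-4.845703)+3/4·(-6.533203)≈-14.015625; next y=1/2·0.416016+1/2·(-14.015625)≈-6.799805
n=7: y≈-6.799805, sp=-3, e=sp−y≈3.799805; I≈-1.045898, D=e−e_prev≈7.215820; u=5/4·3.799805+1·(-1.045898)+3/4·7.215820≈9.115723; next y=1/2·(-6.799805)+1/2·9.115723≈1.157959
n=8: y≈1.157959, sp=-3, e=sp−y≈-4.157959; I≈-5.203857, D=e−e_prev≈-7.957764; u=5/4·(-4.157959)+1·(-5.203857)+3/4·(-7.957764)≈-16.369629; next y=1/2·1.157959+1/2·(-16.369629)≈-7.605835

0 -3 -9.000 0.000
1 -3 3.750 -4.500
2 -3 -10.500 -0.375
3 -3 5.156 -5.438
4 -3 -12.094 -0.141
5 -3 6.949 -6.117
6 -3 -14.016 0.416
7 -3 9.116 -6.800
8 -3 -16.370 1.158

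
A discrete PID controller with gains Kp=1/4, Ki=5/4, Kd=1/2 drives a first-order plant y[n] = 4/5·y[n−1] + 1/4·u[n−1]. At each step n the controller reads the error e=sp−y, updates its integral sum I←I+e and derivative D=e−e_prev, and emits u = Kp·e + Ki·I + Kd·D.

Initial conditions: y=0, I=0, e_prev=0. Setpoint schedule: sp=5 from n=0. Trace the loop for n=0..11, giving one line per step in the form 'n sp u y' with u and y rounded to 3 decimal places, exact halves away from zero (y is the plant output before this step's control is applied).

(exact arithmetic carried between steps; '≈' marks a value shown rounded to 6 d.p. or computed from one; I and e_prev carry over from the previous line; the table rounds u and y to 3 d.p., halves away from zero)
n=0: y=0, sp=5, e=sp−y=5; I=5, D=e−e_prev=5; u=1/4·5+5/4·5+1/2·5=10; next y=4/5·0+1/4·10=2.5
n=1: y=2.5, sp=5, e=sp−y=2.5; I=7.5, D=e−e_prev=-2.5; u=1/4·2.5+5/4·7.5+1/2·(-2.5)=8.75; next y=4/5·2.5+1/4·8.75=4.1875
n=2: y=4.1875, sp=5, e=sp−y=0.8125; I=8.3125, D=e−e_prev=-1.6875; u=1/4·0.8125+5/4·8.3125+1/2·(-1.6875)=9.75; next y=4/5·4.1875+1/4·9.75=5.7875
n=3: y=5.7875, sp=5, e=sp−y=-0.7875; I=7.525, D=e−e_prev=-1.6; u=1/4·(-0.7875)+5/4·7.525+1/2·(-1.6)=8.409375; next y=4/5·5.7875+1/4·8.409375≈6.732344
n=4: y≈6.732344, sp=5, e=sp−y≈-1.732344; I≈5.792656, D=e−e_prev≈-0.944844; u=1/4·(-1.732344)+5/4·5.792656+1/2·(-0.944844)≈6.335313; next y=4/5·6.732344+1/4·6.335313≈6.969703
n=5: y≈6.969703, sp=5, e=sp−y≈-1.969703; I≈3.822953, D=e−e_prev≈-0.237359; u=1/4·(-1.969703)+5/4·3.822953+1/2·(-0.237359)≈4.167586; next y=4/5·6.969703+1/4·4.167586≈6.617659
n=6: y≈6.617659, sp=5, e=sp−y≈-1.617659; I≈2.205294, D=e−e_prev≈0.352044; u=1/4·(-1.617659)+5/4·2.205294+1/2·0.352044≈2.528225; next y=4/5·6.617659+1/4·2.528225≈5.926183
n=7: y≈5.926183, sp=5, e=sp−y≈-0.926183; I≈1.279111, D=e−e_prev≈0.691476; u=1/4·(-0.926183)+5/4·1.279111+1/2·0.691476≈1.713080; next y=4/5·5.926183+1/4·1.713080≈5.169217
n=8: y≈5.169217, sp=5, e=sp−y≈-0.169217; I≈1.109894, D=e−e_prev≈0.756967; u=1/4·(-0.169217)+5/4·1.109894+1/2·0.756967≈1.723546; next y=4/5·5.169217+1/4·1.723546≈4.566260
n=9: y≈4.566260, sp=5, e=sp−y≈0.433740; I≈1.543634, D=e−e_prev≈0.602957; u=1/4·0.433740+5/4·1.543634+1/2·0.602957≈2.339456; next y=4/5·4.566260+1/4·2.339456≈4.237872
n=10: y≈4.237872, sp=5, e=sp−y≈0.762128; I≈2.305762, D=e−e_prev≈0.328388; u=1/4·0.762128+5/4·2.305762+1/2·0.328388≈3.236928; next y=4/5·4.237872+1/4·3.236928≈4.199530
n=11: y≈4.199530, sp=5, e=sp−y≈0.800470; I≈3.106232, D=e−e_prev≈0.038342; u=1/4·0.800470+5/4·3.106232+1/2·0.038342≈4.102079; next y=4/5·4.199530+1/4·4.102079≈4.385143

0 5 10.000 0.000
1 5 8.750 2.500
2 5 9.750 4.188
3 5 8.409 5.788
4 5 6.335 6.732
5 5 4.168 6.970
6 5 2.528 6.618
7 5 1.713 5.926
8 5 1.724 5.169
9 5 2.339 4.566
10 5 3.237 4.238
11 5 4.102 4.200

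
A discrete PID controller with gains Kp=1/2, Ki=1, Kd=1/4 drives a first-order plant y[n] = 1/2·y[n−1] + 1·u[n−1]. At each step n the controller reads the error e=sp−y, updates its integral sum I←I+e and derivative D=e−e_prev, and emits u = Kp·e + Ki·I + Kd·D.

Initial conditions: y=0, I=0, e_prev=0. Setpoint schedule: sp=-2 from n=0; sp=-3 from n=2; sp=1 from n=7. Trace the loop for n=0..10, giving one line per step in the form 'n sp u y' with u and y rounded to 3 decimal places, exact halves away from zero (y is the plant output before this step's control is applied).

(exact arithmetic carried between steps; '≈' marks a value shown rounded to 6 d.p. or computed from one; I and e_prev carry over from the previous line; the table rounds u and y to 3 d.p., halves away from zero)
n=0: y=0, sp=-2, e=sp−y=-2; I=-2, D=e−e_prev=-2; u=1/2·(-2)+1·(-2)+1/4·(-2)=-3.5; next y=1/2·0+1·(-3.5)=-3.5
n=1: y=-3.5, sp=-2, e=sp−y=1.5; I=-0.5, D=e−e_prev=3.5; u=1/2·1.5+1·(-0.5)+1/4·3.5=1.125; next y=1/2·(-3.5)+1·1.125=-0.625
n=2: y=-0.625, sp=-3, e=sp−y=-2.375; I=-2.875, D=e−e_prev=-3.875; u=1/2·(-2.375)+1·(-2.875)+1/4·(-3.875)=-5.03125; next y=1/2·(-0.625)+1·(-5.03125)=-5.34375
n=3: y=-5.34375, sp=-3, e=sp−y=2.34375; I=-0.53125, D=e−e_prev=4.71875; u=1/2·2.34375+1·(-0.53125)+1/4·4.71875≈1.820313; next y=1/2·(-5.34375)+1·1.820313≈-0.851563
n=4: y≈-0.851563, sp=-3, e=sp−y≈-2.148438; I≈-2.679688, D=e−e_prev≈-4.492188; u=1/2·(-2.148438)+1·(-2.679688)+1/4·(-4.492188)≈-4.876953; next y=1/2·(-0.851563)+1·(-4.876953)≈-5.302734
n=5: y≈-5.302734, sp=-3, e=sp−y≈2.302734; I≈-0.376953, D=e−e_prev≈4.451172; u=1/2·2.302734+1·(-0.376953)+1/4·4.451172≈1.887207; next y=1/2·(-5.302734)+1·1.887207≈-0.764160
n=6: y≈-0.764160, sp=-3, e=sp−y≈-2.235840; I≈-2.612793, D=e−e_prev≈-4.538574; u=1/2·(-2.235840)+1·(-2.612793)+1/4·(-4.538574)≈-4.865356; next y=1/2·(-0.764160)+1·(-4.865356)≈-5.247437
n=7: y≈-5.247437, sp=1, e=sp−y≈6.247437; I≈3.634644, D=e−e_prev≈8.483276; u=1/2·6.247437+1·3.634644+1/4·8.483276≈8.879181; next y=1/2·(-5.247437)+1·8.879181≈6.255463
n=8: y≈6.255463, sp=1, e=sp−y≈-5.255463; I≈-1.620819, D=e−e_prev≈-11.502899; u=1/2·(-5.255463)+1·(-1.620819)+1/4·(-11.502899)≈-7.124275; next y=1/2·6.255463+1·(-7.124275)≈-3.996544
n=9: y≈-3.996544, sp=1, e=sp−y≈4.996544; I≈3.375725, D=e−e_prev≈10.252007; u=1/2·4.996544+1·3.375725+1/4·10.252007≈8.436998; next y=1/2·(-3.996544)+1·8.436998≈6.438726
n=10: y≈6.438726, sp=1, e=sp−y≈-5.438726; I≈-2.063002, D=e−e_prev≈-10.435270; u=1/2·(-5.438726)+1·(-2.063002)+1/4·(-10.435270)≈-7.391182; next y=1/2·6.438726+1·(-7.391182)≈-4.171819

0 -2 -3.500 0.000
1 -2 1.125 -3.500
2 -3 -5.031 -0.625
3 -3 1.820 -5.344
4 -3 -4.877 -0.852
5 -3 1.887 -5.303
6 -3 -4.865 -0.764
7 1 8.879 -5.247
8 1 -7.124 6.255
9 1 8.437 -3.997
10 1 -7.391 6.439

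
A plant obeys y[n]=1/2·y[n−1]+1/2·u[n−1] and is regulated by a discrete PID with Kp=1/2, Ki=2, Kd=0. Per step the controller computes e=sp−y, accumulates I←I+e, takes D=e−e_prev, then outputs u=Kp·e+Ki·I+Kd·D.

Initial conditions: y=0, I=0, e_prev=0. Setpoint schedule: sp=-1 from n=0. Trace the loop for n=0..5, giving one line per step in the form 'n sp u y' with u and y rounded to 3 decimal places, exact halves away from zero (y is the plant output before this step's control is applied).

(exact arithmetic carried between steps; '≈' marks a value shown rounded to 6 d.p. or computed from one; I and e_prev carry over from the previous line; the table rounds u and y to 3 d.p., halves away from zero)
n=0: y=0, sp=-1, e=sp−y=-1; I=-1, D=e−e_prev=-1; u=1/2·(-1)+2·(-1)+0·(-1)=-2.5; next y=1/2·0+1/2·(-2.5)=-1.25
n=1: y=-1.25, sp=-1, e=sp−y=0.25; I=-0.75, D=e−e_prev=1.25; u=1/2·0.25+2·(-0.75)+0·1.25=-1.375; next y=1/2·(-1.25)+1/2·(-1.375)=-1.3125
n=2: y=-1.3125, sp=-1, e=sp−y=0.3125; I=-0.4375, D=e−e_prev=0.0625; u=1/2·0.3125+2·(-0.4375)+0·0.0625=-0.71875; next y=1/2·(-1.3125)+1/2·(-0.71875)=-1.015625
n=3: y=-1.015625, sp=-1, e=sp−y=0.015625; I=-0.421875, D=e−e_prev=-0.296875; u=1/2·0.015625+2·(-0.421875)+0·(-0.296875)≈-0.835938; next y=1/2·(-1.015625)+1/2·(-0.835938)≈-0.925781
n=4: y≈-0.925781, sp=-1, e=sp−y≈-0.074219; I≈-0.496094, D=e−e_prev≈-0.089844; u=1/2·(-0.074219)+2·(-0.496094)+0·(-0.089844)≈-1.029297; next y=1/2·(-0.925781)+1/2·(-1.029297)≈-0.977539
n=5: y≈-0.977539, sp=-1, e=sp−y≈-0.022461; I≈-0.518555, D=e−e_prev≈0.051758; u=1/2·(-0.022461)+2·(-0.518555)+0·0.051758≈-1.048340; next y=1/2·(-0.977539)+1/2·(-1.048340)≈-1.012939

0 -1 -2.500 0.000
1 -1 -1.375 -1.250
2 -1 -0.719 -1.313
3 -1 -0.836 -1.016
4 -1 -1.029 -0.926
5 -1 -1.048 -0.978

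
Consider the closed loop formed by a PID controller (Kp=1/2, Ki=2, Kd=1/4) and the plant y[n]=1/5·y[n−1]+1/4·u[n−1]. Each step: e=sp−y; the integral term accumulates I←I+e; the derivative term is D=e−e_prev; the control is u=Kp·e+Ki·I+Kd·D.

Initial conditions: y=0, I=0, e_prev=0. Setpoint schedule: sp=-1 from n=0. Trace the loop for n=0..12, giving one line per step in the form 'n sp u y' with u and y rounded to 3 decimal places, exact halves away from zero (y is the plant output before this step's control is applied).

(exact arithmetic carried between steps; '≈' marks a value shown rounded to 6 d.p. or computed from one; I and e_prev carry over from the previous line; the table rounds u and y to 3 d.p., halves away from zero)
n=0: y=0, sp=-1, e=sp−y=-1; I=-1, D=e−e_prev=-1; u=1/2·(-1)+2·(-1)+1/4·(-1)=-2.75; next y=1/5·0+1/4·(-2.75)=-0.6875
n=1: y=-0.6875, sp=-1, e=sp−y=-0.3125; I=-1.3125, D=e−e_prev=0.6875; u=1/2·(-0.3125)+2·(-1.3125)+1/4·0.6875=-2.609375; next y=1/5·(-0.6875)+1/4·(-2.609375)≈-0.789844
n=2: y≈-0.789844, sp=-1, e=sp−y≈-0.210156; I≈-1.522656, D=e−e_prev≈0.102344; u=1/2·(-0.210156)+2·(-1.522656)+1/4·0.102344≈-3.124805; next y=1/5·(-0.789844)+1/4·(-3.124805)≈-0.939170
n=3: y≈-0.939170, sp=-1, e=sp−y≈-0.060830; I≈-1.583486, D=e−e_prev≈0.149326; u=1/2·(-0.060830)+2·(-1.583486)+1/4·0.149326≈-3.160056; next y=1/5·(-0.939170)+1/4·(-3.160056)≈-0.977848
n=4: y≈-0.977848, sp=-1, e=sp−y≈-0.022152; I≈-1.605638, D=e−e_prev≈0.038678; u=1/2·(-0.022152)+2·(-1.605638)+1/4·0.038678≈-3.212683; next y=1/5·(-0.977848)+1/4·(-3.212683)≈-0.998740
n=5: y≈-0.998740, sp=-1, e=sp−y≈-0.001260; I≈-1.606898, D=e−e_prev≈0.020892; u=1/2·(-0.001260)+2·(-1.606898)+1/4·0.020892≈-3.209203; next y=1/5·(-0.998740)+1/4·(-3.209203)≈-1.002049
n=6: y≈-1.002049, sp=-1, e=sp−y≈0.002049; I≈-1.604849, D=e−e_prev≈0.003308; u=1/2·0.002049+2·(-1.604849)+1/4·0.003308≈-3.207847; next y=1/5·(-1.002049)+1/4·(-3.207847)≈-1.002371
n=7: y≈-1.002371, sp=-1, e=sp−y≈0.002371; I≈-1.602478, D=e−e_prev≈0.000323; u=1/2·0.002371+2·(-1.602478)+1/4·0.000323≈-3.203689; next y=1/5·(-1.002371)+1/4·(-3.203689)≈-1.001397
n=8: y≈-1.001397, sp=-1, e=sp−y≈0.001397; I≈-1.601081, D=e−e_prev≈-0.000975; u=1/2·0.001397+2·(-1.601081)+1/4·(-0.000975)≈-3.201708; next y=1/5·(-1.001397)+1/4·(-3.201708)≈-1.000706
n=9: y≈-1.000706, sp=-1, e=sp−y≈0.000706; I≈-1.600375, D=e−e_prev≈-0.000690; u=1/2·0.000706+2·(-1.600375)+1/4·(-0.000690)≈-3.200569; next y=1/5·(-1.000706)+1/4·(-3.200569)≈-1.000284
n=10: y≈-1.000284, sp=-1, e=sp−y≈0.000284; I≈-1.600091, D=e−e_prev≈-0.000423; u=1/2·0.000284+2·(-1.600091)+1/4·(-0.000423)≈-3.200147; next y=1/5·(-1.000284)+1/4·(-3.200147)≈-1.000093
n=11: y≈-1.000093, sp=-1, e=sp−y≈0.000093; I≈-1.599998, D=e−e_prev≈-0.000190; u=1/2·0.000093+2·(-1.599998)+1/4·(-0.000190)≈-3.199997; next y=1/5·(-1.000093)+1/4·(-3.199997)≈-1.000018
n=12: y≈-1.000018, sp=-1, e=sp−y≈0.000018; I≈-1.599980, D=e−e_prev≈-0.000075; u=1/2·0.000018+2·(-1.599980)+1/4·(-0.000075)≈-3.199970; next y=1/5·(-1.000018)+1/4·(-3.199970)≈-0.999996

0 -1 -2.750 0.000
1 -1 -2.609 -0.688
2 -1 -3.125 -0.790
3 -1 -3.160 -0.939
4 -1 -3.213 -0.978
5 -1 -3.209 -0.999
6 -1 -3.208 -1.002
7 -1 -3.204 -1.002
8 -1 -3.202 -1.001
9 -1 -3.201 -1.001
10 -1 -3.200 -1.000
11 -1 -3.200 -1.000
12 -1 -3.200 -1.000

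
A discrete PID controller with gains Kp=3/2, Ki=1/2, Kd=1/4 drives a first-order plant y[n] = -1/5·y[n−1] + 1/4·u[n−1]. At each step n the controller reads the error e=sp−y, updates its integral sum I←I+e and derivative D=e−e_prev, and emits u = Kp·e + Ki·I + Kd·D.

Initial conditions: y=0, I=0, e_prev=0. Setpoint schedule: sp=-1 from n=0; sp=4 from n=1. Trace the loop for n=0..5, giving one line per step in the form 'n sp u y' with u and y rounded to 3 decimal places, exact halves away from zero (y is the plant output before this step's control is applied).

0 -1 -2.250 0.000
1 4 10.016 -0.563
2 4 3.754 2.616
3 4 10.193 0.415
4 4 6.822 2.465
5 4 10.921 1.213

(exact arithmetic carried between steps; '≈' marks a value shown rounded to 6 d.p. or computed from one; I and e_prev carry over from the previous line; the table rounds u and y to 3 d.p., halves away from zero)
n=0: y=0, sp=-1, e=sp−y=-1; I=-1, D=e−e_prev=-1; u=3/2·(-1)+1/2·(-1)+1/4·(-1)=-2.25; next y=-1/5·0+1/4·(-2.25)=-0.5625
n=1: y=-0.5625, sp=4, e=sp−y=4.5625; I=3.5625, D=e−e_prev=5.5625; u=3/2·4.5625+1/2·3.5625+1/4·5.5625=10.015625; next y=-1/5·(-0.5625)+1/4·10.015625≈2.616406
n=2: y≈2.616406, sp=4, e=sp−y≈1.383594; I≈4.946094, D=e−e_prev≈-3.178906; u=3/2·1.383594+1/2·4.946094+1/4·(-3.178906)≈3.753711; next y=-1/5·2.616406+1/4·3.753711≈0.415146
n=3: y≈0.415146, sp=4, e=sp−y≈3.584854; I≈8.530947, D=e−e_prev≈2.201260; u=3/2·3.584854+1/2·8.530947+1/4·2.201260≈10.193069; next y=-1/5·0.415146+1/4·10.193069≈2.465238
n=4: y≈2.465238, sp=4, e=sp−y≈1.534762; I≈10.065709, D=e−e_prev≈-2.050091; u=3/2·1.534762+1/2·10.065709+1/4·(-2.050091)≈6.822475; next y=-1/5·2.465238+1/4·6.822475≈1.212571
n=5: y≈1.212571, sp=4, e=sp−y≈2.787429; I≈12.853138, D=e−e_prev≈1.252667; u=3/2·2.787429+1/2·12.853138+1/4·1.252667≈10.920879; next y=-1/5·1.212571+1/4·10.920879≈2.487706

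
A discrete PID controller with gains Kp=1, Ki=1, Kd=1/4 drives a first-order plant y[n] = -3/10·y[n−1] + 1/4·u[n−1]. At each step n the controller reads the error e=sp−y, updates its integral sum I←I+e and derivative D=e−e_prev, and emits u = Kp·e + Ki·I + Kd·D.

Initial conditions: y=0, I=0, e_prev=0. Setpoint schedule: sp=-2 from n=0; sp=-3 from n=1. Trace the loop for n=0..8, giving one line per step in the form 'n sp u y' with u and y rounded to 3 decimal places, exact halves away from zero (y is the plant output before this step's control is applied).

(exact arithmetic carried between steps; '≈' marks a value shown rounded to 6 d.p. or computed from one; I and e_prev carry over from the previous line; the table rounds u and y to 3 d.p., halves away from zero)
n=0: y=0, sp=-2, e=sp−y=-2; I=-2, D=e−e_prev=-2; u=1·(-2)+1·(-2)+1/4·(-2)=-4.5; next y=-3/10·0+1/4·(-4.5)=-1.125
n=1: y=-1.125, sp=-3, e=sp−y=-1.875; I=-3.875, D=e−e_prev=0.125; u=1·(-1.875)+1·(-3.875)+1/4·0.125=-5.71875; next y=-3/10·(-1.125)+1/4·(-5.71875)≈-1.092188
n=2: y≈-1.092188, sp=-3, e=sp−y≈-1.907813; I≈-5.782813, D=e−e_prev≈-0.032813; u=1·(-1.907813)+1·(-5.782813)+1/4·(-0.032813)≈-7.698828; next y=-3/10·(-1.092188)+1/4·(-7.698828)≈-1.597051
n=3: y≈-1.597051, sp=-3, e=sp−y≈-1.402949; I≈-7.185762, D=e−e_prev≈0.504863; u=1·(-1.402949)+1·(-7.185762)+1/4·0.504863≈-8.462495; next y=-3/10·(-1.597051)+1/4·(-8.462495)≈-1.636509
n=4: y≈-1.636509, sp=-3, e=sp−y≈-1.363491; I≈-8.549253, D=e−e_prev≈0.039458; u=1·(-1.363491)+1·(-8.549253)+1/4·0.039458≈-9.902880; next y=-3/10·(-1.636509)+1/4·(-9.902880)≈-1.984767
n=5: y≈-1.984767, sp=-3, e=sp−y≈-1.015233; I≈-9.564486, D=e−e_prev≈0.348259; u=1·(-1.015233)+1·(-9.564486)+1/4·0.348259≈-10.492653; next y=-3/10·(-1.984767)+1/4·(-10.492653)≈-2.027733
n=6: y≈-2.027733, sp=-3, e=sp−y≈-0.972267; I≈-10.536753, D=e−e_prev≈0.042966; u=1·(-0.972267)+1·(-10.536753)+1/4·0.042966≈-11.498278; next y=-3/10·(-2.027733)+1/4·(-11.498278)≈-2.266250
n=7: y≈-2.266250, sp=-3, e=sp−y≈-0.733750; I≈-11.270503, D=e−e_prev≈0.238516; u=1·(-0.733750)+1·(-11.270503)+1/4·0.238516≈-11.944624; next y=-3/10·(-2.266250)+1/4·(-11.944624)≈-2.306281
n=8: y≈-2.306281, sp=-3, e=sp−y≈-0.693719; I≈-11.964222, D=e−e_prev≈0.040032; u=1·(-0.693719)+1·(-11.964222)+1/4·0.040032≈-12.647933; next y=-3/10·(-2.306281)+1/4·(-12.647933)≈-2.470099

0 -2 -4.500 0.000
1 -3 -5.719 -1.125
2 -3 -7.699 -1.092
3 -3 -8.462 -1.597
4 -3 -9.903 -1.637
5 -3 -10.493 -1.985
6 -3 -11.498 -2.028
7 -3 -11.945 -2.266
8 -3 -12.648 -2.306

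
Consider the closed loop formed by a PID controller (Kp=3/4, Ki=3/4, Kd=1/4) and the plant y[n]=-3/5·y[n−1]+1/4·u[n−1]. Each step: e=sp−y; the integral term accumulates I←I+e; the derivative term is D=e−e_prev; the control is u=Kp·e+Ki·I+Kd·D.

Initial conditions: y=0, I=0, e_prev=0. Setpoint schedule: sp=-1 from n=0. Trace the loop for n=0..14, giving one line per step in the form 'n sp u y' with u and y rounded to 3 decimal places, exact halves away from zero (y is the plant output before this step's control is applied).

0 -1 -1.750 0.000
1 -1 -1.484 -0.438
2 -1 -2.591 -0.109
3 -1 -2.348 -0.583
4 -1 -3.384 -0.237
5 -1 -3.054 -0.703
6 -1 -4.026 -0.341
7 -1 -3.624 -0.802
8 -1 -4.547 -0.425
9 -1 -4.085 -0.882
10 -1 -4.970 -0.492
11 -1 -4.457 -0.947
12 -1 -5.312 -0.546
13 -1 -4.757 -1.001
14 -1 -5.591 -0.589

(exact arithmetic carried between steps; '≈' marks a value shown rounded to 6 d.p. or computed from one; I and e_prev carry over from the previous line; the table rounds u and y to 3 d.p., halves away from zero)
n=0: y=0, sp=-1, e=sp−y=-1; I=-1, D=e−e_prev=-1; u=3/4·(-1)+3/4·(-1)+1/4·(-1)=-1.75; next y=-3/5·0+1/4·(-1.75)=-0.4375
n=1: y=-0.4375, sp=-1, e=sp−y=-0.5625; I=-1.5625, D=e−e_prev=0.4375; u=3/4·(-0.5625)+3/4·(-1.5625)+1/4·0.4375=-1.484375; next y=-3/5·(-0.4375)+1/4·(-1.484375)≈-0.108594
n=2: y≈-0.108594, sp=-1, e=sp−y≈-0.891406; I≈-2.453906, D=e−e_prev≈-0.328906; u=3/4·(-0.891406)+3/4·(-2.453906)+1/4·(-0.328906)≈-2.591211; next y=-3/5·(-0.108594)+1/4·(-2.591211)≈-0.582646
n=3: y≈-0.582646, sp=-1, e=sp−y≈-0.417354; I≈-2.871260, D=e−e_prev≈0.474053; u=3/4·(-0.417354)+3/4·(-2.871260)+1/4·0.474053≈-2.347947; next y=-3/5·(-0.582646)+1/4·(-2.347947)≈-0.237399
n=4: y≈-0.237399, sp=-1, e=sp−y≈-0.762601; I≈-3.633861, D=e−e_prev≈-0.345248; u=3/4·(-0.762601)+3/4·(-3.633861)+1/4·(-0.345248)≈-3.383659; next y=-3/5·(-0.237399)+1/4·(-3.383659)≈-0.703475
n=5: y≈-0.703475, sp=-1, e=sp−y≈-0.296525; I≈-3.930386, D=e−e_prev≈0.466077; u=3/4·(-0.296525)+3/4·(-3.930386)+1/4·0.466077≈-3.053664; next y=-3/5·(-0.703475)+1/4·(-3.053664)≈-0.341331
n=6: y≈-0.341331, sp=-1, e=sp−y≈-0.658669; I≈-4.589055, D=e−e_prev≈-0.362145; u=3/4·(-0.658669)+3/4·(-4.589055)+1/4·(-0.362145)≈-4.026329; next y=-3/5·(-0.341331)+1/4·(-4.026329)≈-0.801784
n=7: y≈-0.801784, sp=-1, e=sp−y≈-0.198216; I≈-4.787271, D=e−e_prev≈0.460453; u=3/4·(-0.198216)+3/4·(-4.787271)+1/4·0.460453≈-3.624002; next y=-3/5·(-0.801784)+1/4·(-3.624002)≈-0.424930
n=8: y≈-0.424930, sp=-1, e=sp−y≈-0.575070; I≈-5.362341, D=e−e_prev≈-0.376854; u=3/4·(-0.575070)+3/4·(-5.362341)+1/4·(-0.376854)≈-4.547271; next y=-3/5·(-0.424930)+1/4·(-4.547271)≈-0.881860
n=9: y≈-0.881860, sp=-1, e=sp−y≈-0.118140; I≈-5.480481, D=e−e_prev≈0.456930; u=3/4·(-0.118140)+3/4·(-5.480481)+1/4·0.456930≈-4.084734; next y=-3/5·(-0.881860)+1/4·(-4.084734)≈-0.492068
n=10: y≈-0.492068, sp=-1, e=sp−y≈-0.507932; I≈-5.988414, D=e−e_prev≈-0.389792; u=3/4·(-0.507932)+3/4·(-5.988414)+1/4·(-0.389792)≈-4.969708; next y=-3/5·(-0.492068)+1/4·(-4.969708)≈-0.947186
n=11: y≈-0.947186, sp=-1, e=sp−y≈-0.052814; I≈-6.041227, D=e−e_prev≈0.455119; u=3/4·(-0.052814)+3/4·(-6.041227)+1/4·0.455119≈-4.456751; next y=-3/5·(-0.947186)+1/4·(-4.456751)≈-0.545876
n=12: y≈-0.545876, sp=-1, e=sp−y≈-0.454124; I≈-6.495351, D=e−e_prev≈-0.401311; u=3/4·(-0.454124)+3/4·(-6.495351)+1/4·(-0.401311)≈-5.312434; next y=-3/5·(-0.545876)+1/4·(-5.312434)≈-1.000583
n=13: y≈-1.000583, sp=-1, e=sp−y≈0.000583; I≈-6.494768, D=e−e_prev≈0.454707; u=3/4·0.000583+3/4·(-6.494768)+1/4·0.454707≈-4.756962; next y=-3/5·(-1.000583)+1/4·(-4.756962)≈-0.588891
n=14: y≈-0.588891, sp=-1, e=sp−y≈-0.411109; I≈-6.905878, D=e−e_prev≈-0.411692; u=3/4·(-0.411109)+3/4·(-6.905878)+1/4·(-0.411692)≈-5.590663; next y=-3/5·(-0.588891)+1/4·(-5.590663)≈-1.044331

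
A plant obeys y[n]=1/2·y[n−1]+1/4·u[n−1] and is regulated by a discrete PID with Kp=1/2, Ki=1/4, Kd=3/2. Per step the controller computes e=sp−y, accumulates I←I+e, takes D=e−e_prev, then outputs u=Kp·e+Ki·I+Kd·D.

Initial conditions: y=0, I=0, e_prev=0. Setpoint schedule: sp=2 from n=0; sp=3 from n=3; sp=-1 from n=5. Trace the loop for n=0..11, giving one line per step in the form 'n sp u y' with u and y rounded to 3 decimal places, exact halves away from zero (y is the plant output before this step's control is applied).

0 2 4.500 0.000
1 2 -0.531 1.125
2 2 2.939 0.430
3 3 3.369 0.950
4 3 2.335 1.317
5 -1 -5.525 1.242
6 -1 4.308 -0.760
7 -1 -2.034 0.697
8 -1 1.655 -0.160
9 -1 -0.951 0.334
10 -1 0.367 -0.071
11 -1 -0.759 0.056

(exact arithmetic carried between steps; '≈' marks a value shown rounded to 6 d.p. or computed from one; I and e_prev carry over from the previous line; the table rounds u and y to 3 d.p., halves away from zero)
n=0: y=0, sp=2, e=sp−y=2; I=2, D=e−e_prev=2; u=1/2·2+1/4·2+3/2·2=4.5; next y=1/2·0+1/4·4.5=1.125
n=1: y=1.125, sp=2, e=sp−y=0.875; I=2.875, D=e−e_prev=-1.125; u=1/2·0.875+1/4·2.875+3/2·(-1.125)=-0.53125; next y=1/2·1.125+1/4·(-0.53125)≈0.429688
n=2: y≈0.429688, sp=2, e=sp−y≈1.570313; I≈4.445313, D=e−e_prev≈0.695313; u=1/2·1.570313+1/4·4.445313+3/2·0.695313≈2.939453; next y=1/2·0.429688+1/4·2.939453≈0.949707
n=3: y≈0.949707, sp=3, e=sp−y≈2.050293; I≈6.495605, D=e−e_prev≈0.479980; u=1/2·2.050293+1/4·6.495605+3/2·0.479980≈3.369019; next y=1/2·0.949707+1/4·3.369019≈1.317108
n=4: y≈1.317108, sp=3, e=sp−y≈1.682892; I≈8.178497, D=e−e_prev≈-0.367401; u=1/2·1.682892+1/4·8.178497+3/2·(-0.367401)≈2.334969; next y=1/2·1.317108+1/4·2.334969≈1.242296
n=5: y≈1.242296, sp=-1, e=sp−y≈-2.242296; I≈5.936201, D=e−e_prev≈-3.925188; u=1/2·(-2.242296)+1/4·5.936201+3/2·(-3.925188)≈-5.524880; next y=1/2·1.242296+1/4·(-5.524880)≈-0.760072
n=6: y≈-0.760072, sp=-1, e=sp−y≈-0.239928; I≈5.696273, D=e−e_prev≈2.002368; u=1/2·(-0.239928)+1/4·5.696273+3/2·2.002368≈4.307656; next y=1/2·(-0.760072)+1/4·4.307656≈0.696878
n=7: y≈0.696878, sp=-1, e=sp−y≈-1.696878; I≈3.999395, D=e−e_prev≈-1.456950; u=1/2·(-1.696878)+1/4·3.999395+3/2·(-1.456950)≈-2.034015; next y=1/2·0.696878+1/4·(-2.034015)≈-0.160065
n=8: y≈-0.160065, sp=-1, e=sp−y≈-0.839935; I≈3.159460, D=e−e_prev≈0.856943; u=1/2·(-0.839935)+1/4·3.159460+3/2·0.856943≈1.655312; next y=1/2·(-0.160065)+1/4·1.655312≈0.333796
n=9: y≈0.333796, sp=-1, e=sp−y≈-1.333796; I≈1.825664, D=e−e_prev≈-0.493860; u=1/2·(-1.333796)+1/4·1.825664+3/2·(-0.493860)≈-0.951272; next y=1/2·0.333796+1/4·(-0.951272)≈-0.070920
n=10: y≈-0.070920, sp=-1, e=sp−y≈-0.929080; I≈0.896584, D=e−e_prev≈0.404716; u=1/2·(-0.929080)+1/4·0.896584+3/2·0.404716≈0.366680; next y=1/2·(-0.070920)+1/4·0.366680≈0.056210
n=11: y≈0.056210, sp=-1, e=sp−y≈-1.056210; I≈-0.159625, D=e−e_prev≈-0.127130; u=1/2·(-1.056210)+1/4·(-0.159625)+3/2·(-0.127130)≈-0.758706; next y=1/2·0.056210+1/4·(-0.758706)≈-0.161572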